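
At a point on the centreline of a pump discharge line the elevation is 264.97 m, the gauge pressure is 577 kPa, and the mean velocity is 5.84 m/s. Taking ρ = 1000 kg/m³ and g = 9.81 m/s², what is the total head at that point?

h ≈ 325.53 m

Pressure head ψ = P/(ρg) = 577×1000 / (1000 × 9.81) = 58.82 m.
Velocity head = v²/(2g) = 5.84² / (2 × 9.81) = 1.738 m.
h = z + ψ + v²/(2g) = 264.97 + 58.82 + 1.738 = 325.53 m.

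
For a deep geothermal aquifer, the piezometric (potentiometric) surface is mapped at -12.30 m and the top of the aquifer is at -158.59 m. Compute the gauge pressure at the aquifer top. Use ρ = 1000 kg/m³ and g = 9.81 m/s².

P ≈ 1440 kPa

Pressure head at the aquifer top: ψ = h − z = -12.30 − (-158.59) = 146.29 m.
P = ρgψ = 1000 × 9.81 × 146.29 = 1435105 Pa ≈ 1440 kPa.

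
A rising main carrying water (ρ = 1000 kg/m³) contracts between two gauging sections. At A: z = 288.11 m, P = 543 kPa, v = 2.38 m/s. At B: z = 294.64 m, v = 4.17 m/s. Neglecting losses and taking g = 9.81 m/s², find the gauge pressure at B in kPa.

P₂ ≈ 473 kPa

Pressure head at A: ψ₁ = P₁/(ρg) = 543×1000 / (1000 × 9.81) = 55.35 m.
Velocity heads: v₁²/2g = 2.38²/19.62 = 0.289 m; v₂²/2g = 4.17²/19.62 = 0.886 m.
Total head H = z₁ + ψ₁ + v₁²/2g = 288.11 + 55.35 + 0.289 = 343.75 m.
ψ₂ = H − z₂ − v₂²/2g = 343.75 − 294.64 − 0.886 = 48.22 m.
P₂ = ρgψ₂ = 1000 × 9.81 × 48.22 ≈ 473 kPa.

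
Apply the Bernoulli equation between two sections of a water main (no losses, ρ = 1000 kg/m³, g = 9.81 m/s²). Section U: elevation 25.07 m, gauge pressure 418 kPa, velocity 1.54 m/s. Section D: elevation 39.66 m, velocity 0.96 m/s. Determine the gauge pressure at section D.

P₂ ≈ 276 kPa

Pressure head at U: ψ₁ = P₁/(ρg) = 418×1000 / (1000 × 9.81) = 42.61 m.
Velocity heads: v₁²/2g = 1.54²/19.62 = 0.121 m; v₂²/2g = 0.96²/19.62 = 0.047 m.
Total head H = z₁ + ψ₁ + v₁²/2g = 25.07 + 42.61 + 0.121 = 67.80 m.
ψ₂ = H − z₂ − v₂²/2g = 67.80 − 39.66 − 0.047 = 28.09 m.
P₂ = ρgψ₂ = 1000 × 9.81 × 28.09 ≈ 276 kPa.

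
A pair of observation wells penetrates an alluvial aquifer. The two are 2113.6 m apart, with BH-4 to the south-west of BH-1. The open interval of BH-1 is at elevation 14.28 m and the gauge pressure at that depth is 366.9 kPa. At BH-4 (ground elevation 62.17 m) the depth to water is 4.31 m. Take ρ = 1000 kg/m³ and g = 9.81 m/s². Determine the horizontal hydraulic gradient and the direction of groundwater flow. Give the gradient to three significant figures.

i ≈ 0.00292; groundwater flows toward the north-east

Pressure head at BH-1: ψ = P/(ρg) = 366.9×1000 / (1000 × 9.81) = 37.40 m.
Total head at BH-1: h = z + ψ = 14.28 + 37.40 = 51.68 m.
Total head at BH-4: h = 62.17 − 4.31 = 57.86 m.
Head difference: h(BH-1) − h(BH-4) = 51.68 − 57.86 = -6.18 m.
Hydraulic gradient: i = |Δh| / L = 6.18 / 2113.6 = 0.00292.
Flow is from higher to lower head: from BH-4 toward BH-1, i.e. toward the north-east.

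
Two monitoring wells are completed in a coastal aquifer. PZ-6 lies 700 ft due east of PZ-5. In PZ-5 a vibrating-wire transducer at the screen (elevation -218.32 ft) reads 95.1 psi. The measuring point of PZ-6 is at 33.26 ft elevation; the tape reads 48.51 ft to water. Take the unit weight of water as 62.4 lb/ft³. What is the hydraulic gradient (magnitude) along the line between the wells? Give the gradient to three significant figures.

i ≈ 0.0234

Pressure head at PZ-5: ψ = 144·P/γ = 144 × 95.1 / 62.4 = 219.46 ft.
Total head at PZ-5: h = z + ψ = -218.32 + 219.46 = 1.14 ft.
Total head at PZ-6: h = 33.26 − 48.51 = -15.25 ft.
Head difference: h(PZ-5) − h(PZ-6) = 1.14 − (-15.25) = 16.39 ft.
Hydraulic gradient: i = |Δh| / L = 16.39 / 700 = 0.0234.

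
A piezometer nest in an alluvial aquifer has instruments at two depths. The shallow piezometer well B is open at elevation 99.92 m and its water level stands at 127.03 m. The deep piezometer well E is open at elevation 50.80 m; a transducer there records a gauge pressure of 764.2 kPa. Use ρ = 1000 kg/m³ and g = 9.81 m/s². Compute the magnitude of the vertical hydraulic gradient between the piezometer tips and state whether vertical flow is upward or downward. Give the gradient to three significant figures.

Total head at well B: h = 127.03 m (water level in the standpipe).
Pressure head at well E: ψ = P/(ρg) = 764.2×1000 / (1000 × 9.81) = 77.90 m.
Total head at well E: h = z + ψ = 50.80 + 77.90 = 128.70 m.
Δh = h(well B) − h(well E) = 127.03 − 128.70 = -1.67 m.
Vertical separation Δz = 99.92 − 50.80 = 49.12 m.
|i_v| = |Δh| / Δz = 1.67 / 49.12 = 0.0340.
Head is higher in the deep piezometer, so vertical flow is upward (discharge condition).

|i_v| ≈ 0.0340; vertical flow is upward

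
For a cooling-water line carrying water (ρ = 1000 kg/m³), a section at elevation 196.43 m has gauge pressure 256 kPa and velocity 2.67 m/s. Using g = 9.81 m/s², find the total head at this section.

Pressure head ψ = P/(ρg) = 256×1000 / (1000 × 9.81) = 26.10 m.
Velocity head = v²/(2g) = 2.67² / (2 × 9.81) = 0.363 m.
h = z + ψ + v²/(2g) = 196.43 + 26.10 + 0.363 = 222.89 m.

h ≈ 222.89 m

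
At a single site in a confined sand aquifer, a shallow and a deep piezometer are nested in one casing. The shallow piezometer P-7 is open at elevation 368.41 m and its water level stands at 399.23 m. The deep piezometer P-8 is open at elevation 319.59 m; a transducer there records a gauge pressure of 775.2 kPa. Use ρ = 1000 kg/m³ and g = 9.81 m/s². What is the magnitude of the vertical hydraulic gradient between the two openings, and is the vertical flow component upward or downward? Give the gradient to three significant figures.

|i_v| ≈ 0.0127; vertical flow is downward

Total head at P-7: h = 399.23 m (water level in the standpipe).
Pressure head at P-8: ψ = P/(ρg) = 775.2×1000 / (1000 × 9.81) = 79.02 m.
Total head at P-8: h = z + ψ = 319.59 + 79.02 = 398.61 m.
Δh = h(P-7) − h(P-8) = 399.23 − 398.61 = 0.62 m.
Vertical separation Δz = 368.41 − 319.59 = 48.82 m.
|i_v| = |Δh| / Δz = 0.62 / 48.82 = 0.0127.
Head is higher in the shallow piezometer, so vertical flow is downward (recharge condition).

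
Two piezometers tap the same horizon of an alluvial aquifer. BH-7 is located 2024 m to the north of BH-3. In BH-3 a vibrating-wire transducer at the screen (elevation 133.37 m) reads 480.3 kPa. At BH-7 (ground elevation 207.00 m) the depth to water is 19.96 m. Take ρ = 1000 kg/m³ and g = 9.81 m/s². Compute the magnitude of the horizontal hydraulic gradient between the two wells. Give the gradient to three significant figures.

i ≈ 0.00233

Pressure head at BH-3: ψ = P/(ρg) = 480.3×1000 / (1000 × 9.81) = 48.96 m.
Total head at BH-3: h = z + ψ = 133.37 + 48.96 = 182.33 m.
Total head at BH-7: h = 207.00 − 19.96 = 187.04 m.
Head difference: h(BH-3) − h(BH-7) = 182.33 − 187.04 = -4.71 m.
Hydraulic gradient: i = |Δh| / L = 4.71 / 2024 = 0.00233.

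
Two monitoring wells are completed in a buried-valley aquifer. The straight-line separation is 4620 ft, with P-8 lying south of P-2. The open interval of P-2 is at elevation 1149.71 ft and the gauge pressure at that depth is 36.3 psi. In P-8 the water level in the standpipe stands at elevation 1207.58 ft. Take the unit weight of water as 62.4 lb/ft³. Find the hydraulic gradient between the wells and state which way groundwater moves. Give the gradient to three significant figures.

i ≈ 0.00561; groundwater flows toward the south

Pressure head at P-2: ψ = 144·P/γ = 144 × 36.3 / 62.4 = 83.77 ft.
Total head at P-2: h = z + ψ = 1149.71 + 83.77 = 1233.48 ft.
Total head at P-8: h = 1207.58 ft (water level in the piezometer is the total head).
Head difference: h(P-2) − h(P-8) = 1233.48 − 1207.58 = 25.90 ft.
Hydraulic gradient: i = |Δh| / L = 25.90 / 4620 = 0.00561.
Flow is from higher to lower head: from P-2 toward P-8, i.e. toward the south.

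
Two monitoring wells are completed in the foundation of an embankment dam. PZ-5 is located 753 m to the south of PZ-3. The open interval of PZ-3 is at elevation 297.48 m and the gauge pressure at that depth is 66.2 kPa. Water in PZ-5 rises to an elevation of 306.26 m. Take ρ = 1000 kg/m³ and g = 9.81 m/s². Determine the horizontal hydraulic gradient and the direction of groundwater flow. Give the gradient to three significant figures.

Pressure head at PZ-3: ψ = P/(ρg) = 66.2×1000 / (1000 × 9.81) = 6.75 m.
Total head at PZ-3: h = z + ψ = 297.48 + 6.75 = 304.23 m.
Total head at PZ-5: h = 306.26 m (water level in the piezometer is the total head).
Head difference: h(PZ-3) − h(PZ-5) = 304.23 − 306.26 = -2.03 m.
Hydraulic gradient: i = |Δh| / L = 2.03 / 753 = 0.00270.
Flow is from higher to lower head: from PZ-5 toward PZ-3, i.e. toward the north.

i ≈ 0.00270; groundwater flows toward the north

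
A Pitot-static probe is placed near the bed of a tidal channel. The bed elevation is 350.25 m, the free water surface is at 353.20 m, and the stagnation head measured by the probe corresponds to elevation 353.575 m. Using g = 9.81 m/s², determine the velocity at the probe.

Near the bed, under hydrostatic conditions, the piezometric head (z + ψ) equals the free-surface elevation, 353.20 m.
Velocity head = total − piezometric = 353.575 − 353.20 = 0.375 m.
v = √(2g·h_v) = √(2 × 9.81 × 0.375) = 2.71 m/s.

v ≈ 2.71 m/s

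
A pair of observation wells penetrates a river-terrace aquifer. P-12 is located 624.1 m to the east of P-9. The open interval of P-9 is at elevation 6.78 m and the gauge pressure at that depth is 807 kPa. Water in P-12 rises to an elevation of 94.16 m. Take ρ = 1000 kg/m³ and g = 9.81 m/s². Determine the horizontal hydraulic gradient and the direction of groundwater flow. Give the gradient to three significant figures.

Pressure head at P-9: ψ = P/(ρg) = 807×1000 / (1000 × 9.81) = 82.26 m.
Total head at P-9: h = z + ψ = 6.78 + 82.26 = 89.04 m.
Total head at P-12: h = 94.16 m (water level in the piezometer is the total head).
Head difference: h(P-9) − h(P-12) = 89.04 − 94.16 = -5.12 m.
Hydraulic gradient: i = |Δh| / L = 5.12 / 624.1 = 0.00820.
Flow is from higher to lower head: from P-12 toward P-9, i.e. toward the west.

i ≈ 0.00820; groundwater flows toward the west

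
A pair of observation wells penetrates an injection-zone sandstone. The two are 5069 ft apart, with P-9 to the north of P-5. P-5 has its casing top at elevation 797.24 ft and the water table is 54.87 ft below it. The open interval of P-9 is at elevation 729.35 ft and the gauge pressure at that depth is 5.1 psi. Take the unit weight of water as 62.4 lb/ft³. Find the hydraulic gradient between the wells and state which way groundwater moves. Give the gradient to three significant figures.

i ≈ 0.000247; groundwater flows toward the north

Total head at P-5: h = 797.24 − 54.87 = 742.37 ft.
Pressure head at P-9: ψ = 144·P/γ = 144 × 5.1 / 62.4 = 11.77 ft.
Total head at P-9: h = z + ψ = 729.35 + 11.77 = 741.12 ft.
Head difference: h(P-5) − h(P-9) = 742.37 − 741.12 = 1.25 ft.
Hydraulic gradient: i = |Δh| / L = 1.25 / 5069 = 0.000247.
Flow is from higher to lower head: from P-5 toward P-9, i.e. toward the north.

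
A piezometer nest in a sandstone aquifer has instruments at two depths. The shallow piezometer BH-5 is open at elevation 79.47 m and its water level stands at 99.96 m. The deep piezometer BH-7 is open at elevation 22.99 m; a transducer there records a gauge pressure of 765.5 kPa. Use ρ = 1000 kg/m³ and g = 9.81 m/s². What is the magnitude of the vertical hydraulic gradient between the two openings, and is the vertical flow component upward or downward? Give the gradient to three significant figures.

|i_v| ≈ 0.0188; vertical flow is upward

Total head at BH-5: h = 99.96 m (water level in the standpipe).
Pressure head at BH-7: ψ = P/(ρg) = 765.5×1000 / (1000 × 9.81) = 78.03 m.
Total head at BH-7: h = z + ψ = 22.99 + 78.03 = 101.02 m.
Δh = h(BH-5) − h(BH-7) = 99.96 − 101.02 = -1.06 m.
Vertical separation Δz = 79.47 − 22.99 = 56.48 m.
|i_v| = |Δh| / Δz = 1.06 / 56.48 = 0.0188.
Head is higher in the deep piezometer, so vertical flow is upward (discharge condition).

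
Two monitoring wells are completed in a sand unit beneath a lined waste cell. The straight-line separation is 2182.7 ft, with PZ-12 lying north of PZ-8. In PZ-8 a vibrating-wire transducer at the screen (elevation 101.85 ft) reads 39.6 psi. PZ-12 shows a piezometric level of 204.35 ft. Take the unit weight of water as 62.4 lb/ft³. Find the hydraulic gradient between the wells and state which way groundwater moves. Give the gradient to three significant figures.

Pressure head at PZ-8: ψ = 144·P/γ = 144 × 39.6 / 62.4 = 91.38 ft.
Total head at PZ-8: h = z + ψ = 101.85 + 91.38 = 193.23 ft.
Total head at PZ-12: h = 204.35 ft (water level in the piezometer is the total head).
Head difference: h(PZ-8) − h(PZ-12) = 193.23 − 204.35 = -11.12 ft.
Hydraulic gradient: i = |Δh| / L = 11.12 / 2182.7 = 0.00509.
Flow is from higher to lower head: from PZ-12 toward PZ-8, i.e. toward the south.

i ≈ 0.00509; groundwater flows toward the south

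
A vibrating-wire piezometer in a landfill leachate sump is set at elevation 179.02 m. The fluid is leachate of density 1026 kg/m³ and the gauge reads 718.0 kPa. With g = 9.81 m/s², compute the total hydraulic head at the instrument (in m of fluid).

ψ = P/(ρg) = 718.0×1000 / (1026 × 9.81) = 71.34 m.
h = z + ψ = 179.02 + 71.34 = 250.36 m.

h ≈ 250.36 m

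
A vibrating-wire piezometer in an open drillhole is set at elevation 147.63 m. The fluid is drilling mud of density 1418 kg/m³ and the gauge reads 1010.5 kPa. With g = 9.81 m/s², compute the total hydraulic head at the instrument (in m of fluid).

h ≈ 220.27 m

ψ = P/(ρg) = 1010.5×1000 / (1418 × 9.81) = 72.64 m.
h = z + ψ = 147.63 + 72.64 = 220.27 m.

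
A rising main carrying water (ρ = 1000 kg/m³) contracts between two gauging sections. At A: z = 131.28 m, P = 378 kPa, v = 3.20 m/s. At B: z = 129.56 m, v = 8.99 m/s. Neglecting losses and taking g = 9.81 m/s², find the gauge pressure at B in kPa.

P₂ ≈ 360 kPa

Pressure head at A: ψ₁ = P₁/(ρg) = 378×1000 / (1000 × 9.81) = 38.53 m.
Velocity heads: v₁²/2g = 3.20²/19.62 = 0.522 m; v₂²/2g = 8.99²/19.62 = 4.119 m.
Total head H = z₁ + ψ₁ + v₁²/2g = 131.28 + 38.53 + 0.522 = 170.33 m.
ψ₂ = H − z₂ − v₂²/2g = 170.33 − 129.56 − 4.119 = 36.65 m.
P₂ = ρgψ₂ = 1000 × 9.81 × 36.65 ≈ 360 kPa.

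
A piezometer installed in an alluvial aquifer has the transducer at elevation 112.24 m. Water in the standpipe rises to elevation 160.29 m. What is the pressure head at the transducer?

ψ ≈ 48.05 m

Total head h = 160.29 m (the water-surface elevation in the piezometer).
Pressure head ψ = h − z = 160.29 − 112.24 = 48.05 m.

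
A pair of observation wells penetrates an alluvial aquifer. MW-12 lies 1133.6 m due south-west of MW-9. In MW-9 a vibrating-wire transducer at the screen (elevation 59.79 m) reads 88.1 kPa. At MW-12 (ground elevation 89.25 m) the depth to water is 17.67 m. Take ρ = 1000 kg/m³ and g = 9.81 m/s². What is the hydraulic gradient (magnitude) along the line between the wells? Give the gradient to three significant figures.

i ≈ 0.00248

Pressure head at MW-9: ψ = P/(ρg) = 88.1×1000 / (1000 × 9.81) = 8.98 m.
Total head at MW-9: h = z + ψ = 59.79 + 8.98 = 68.77 m.
Total head at MW-12: h = 89.25 − 17.67 = 71.58 m.
Head difference: h(MW-9) − h(MW-12) = 68.77 − 71.58 = -2.81 m.
Hydraulic gradient: i = |Δh| / L = 2.81 / 1133.6 = 0.00248.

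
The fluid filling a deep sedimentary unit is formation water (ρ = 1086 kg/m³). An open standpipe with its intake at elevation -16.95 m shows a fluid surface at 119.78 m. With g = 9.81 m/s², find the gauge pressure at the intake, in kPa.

Pressure head ψ = h − z = 119.78 − (-16.95) = 136.73 m.
P = ρgψ = 1086 × 9.81 × 136.73 = 1456675 Pa ≈ 1460 kPa.

P ≈ 1460 kPa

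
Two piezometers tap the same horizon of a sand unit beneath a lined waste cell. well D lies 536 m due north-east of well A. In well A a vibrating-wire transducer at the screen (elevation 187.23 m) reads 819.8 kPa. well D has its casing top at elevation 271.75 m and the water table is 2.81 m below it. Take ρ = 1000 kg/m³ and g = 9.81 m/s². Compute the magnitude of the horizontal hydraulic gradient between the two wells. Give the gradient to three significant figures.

Pressure head at well A: ψ = P/(ρg) = 819.8×1000 / (1000 × 9.81) = 83.57 m.
Total head at well A: h = z + ψ = 187.23 + 83.57 = 270.80 m.
Total head at well D: h = 271.75 − 2.81 = 268.94 m.
Head difference: h(well A) − h(well D) = 270.80 − 268.94 = 1.86 m.
Hydraulic gradient: i = |Δh| / L = 1.86 / 536 = 0.00347.

i ≈ 0.00347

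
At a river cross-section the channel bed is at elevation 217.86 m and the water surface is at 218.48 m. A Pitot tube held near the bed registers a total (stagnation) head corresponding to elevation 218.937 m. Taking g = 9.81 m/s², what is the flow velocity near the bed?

Near the bed, under hydrostatic conditions, the piezometric head (z + ψ) equals the free-surface elevation, 218.48 m.
Velocity head = total − piezometric = 218.937 − 218.48 = 0.457 m.
v = √(2g·h_v) = √(2 × 9.81 × 0.457) = 2.99 m/s.

v ≈ 2.99 m/s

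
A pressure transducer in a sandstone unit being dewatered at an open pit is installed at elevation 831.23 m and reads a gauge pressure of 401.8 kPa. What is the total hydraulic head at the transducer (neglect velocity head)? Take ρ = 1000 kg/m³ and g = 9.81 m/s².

ψ = P/(ρg) = 401.8×1000 / (1000 × 9.81) = 40.96 m.
h = z + ψ = 831.23 + 40.96 = 872.19 m.

h ≈ 872.19 m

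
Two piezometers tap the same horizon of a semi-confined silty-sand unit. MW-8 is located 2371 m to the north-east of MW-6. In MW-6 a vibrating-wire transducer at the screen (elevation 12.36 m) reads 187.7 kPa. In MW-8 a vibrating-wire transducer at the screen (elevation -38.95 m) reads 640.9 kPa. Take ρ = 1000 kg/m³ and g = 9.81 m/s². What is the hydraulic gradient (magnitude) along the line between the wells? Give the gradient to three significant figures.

i ≈ 0.00216

Pressure head at MW-6: ψ = P/(ρg) = 187.7×1000 / (1000 × 9.81) = 19.13 m.
Total head at MW-6: h = z + ψ = 12.36 + 19.13 = 31.49 m.
Pressure head at MW-8: ψ = P/(ρg) = 640.9×1000 / (1000 × 9.81) = 65.33 m.
Total head at MW-8: h = z + ψ = -38.95 + 65.33 = 26.38 m.
Head difference: h(MW-6) − h(MW-8) = 31.49 − 26.38 = 5.11 m.
Hydraulic gradient: i = |Δh| / L = 5.11 / 2371 = 0.00216.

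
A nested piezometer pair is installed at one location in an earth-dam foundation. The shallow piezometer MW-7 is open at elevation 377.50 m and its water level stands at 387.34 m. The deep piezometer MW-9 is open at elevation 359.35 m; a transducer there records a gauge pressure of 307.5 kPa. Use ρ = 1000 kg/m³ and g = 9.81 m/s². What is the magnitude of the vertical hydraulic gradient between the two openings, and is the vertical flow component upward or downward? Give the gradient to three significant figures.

Total head at MW-7: h = 387.34 m (water level in the standpipe).
Pressure head at MW-9: ψ = P/(ρg) = 307.5×1000 / (1000 × 9.81) = 31.35 m.
Total head at MW-9: h = z + ψ = 359.35 + 31.35 = 390.70 m.
Δh = h(MW-7) − h(MW-9) = 387.34 − 390.70 = -3.36 m.
Vertical separation Δz = 377.50 − 359.35 = 18.15 m.
|i_v| = |Δh| / Δz = 3.36 / 18.15 = 0.185.
Head is higher in the deep piezometer, so vertical flow is upward (discharge condition).

|i_v| ≈ 0.185; vertical flow is upward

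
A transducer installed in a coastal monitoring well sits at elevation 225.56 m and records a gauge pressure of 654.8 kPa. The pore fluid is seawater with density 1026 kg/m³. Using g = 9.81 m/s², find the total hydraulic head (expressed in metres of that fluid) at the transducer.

ψ = P/(ρg) = 654.8×1000 / (1026 × 9.81) = 65.06 m.
h = z + ψ = 225.56 + 65.06 = 290.62 m.

h ≈ 290.62 m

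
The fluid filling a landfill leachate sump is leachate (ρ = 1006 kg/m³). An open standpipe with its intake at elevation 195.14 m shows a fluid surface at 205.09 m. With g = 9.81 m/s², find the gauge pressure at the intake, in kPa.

P ≈ 98.2 kPa

Pressure head ψ = h − z = 205.09 − 195.14 = 9.95 m.
P = ρgψ = 1006 × 9.81 × 9.95 = 98195 Pa ≈ 98.2 kPa.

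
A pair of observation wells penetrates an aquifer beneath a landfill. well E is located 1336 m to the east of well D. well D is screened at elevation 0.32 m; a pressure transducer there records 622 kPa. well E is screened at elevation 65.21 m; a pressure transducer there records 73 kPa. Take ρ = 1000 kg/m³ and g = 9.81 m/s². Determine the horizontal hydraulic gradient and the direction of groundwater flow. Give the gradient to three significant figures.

Pressure head at well D: ψ = P/(ρg) = 622×1000 / (1000 × 9.81) = 63.40 m.
Total head at well D: h = z + ψ = 0.32 + 63.40 = 63.72 m.
Pressure head at well E: ψ = P/(ρg) = 73×1000 / (1000 × 9.81) = 7.44 m.
Total head at well E: h = z + ψ = 65.21 + 7.44 = 72.65 m.
Head difference: h(well D) − h(well E) = 63.72 − 72.65 = -8.93 m.
Hydraulic gradient: i = |Δh| / L = 8.93 / 1336 = 0.00668.
Flow is from higher to lower head: from well E toward well D, i.e. toward the west.

i ≈ 0.00668; groundwater flows toward the west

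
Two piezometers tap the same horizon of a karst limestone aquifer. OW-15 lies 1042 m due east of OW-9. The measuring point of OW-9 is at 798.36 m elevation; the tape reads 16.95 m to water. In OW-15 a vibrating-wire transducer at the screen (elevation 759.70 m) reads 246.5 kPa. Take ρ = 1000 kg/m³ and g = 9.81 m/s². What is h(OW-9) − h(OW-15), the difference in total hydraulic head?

Δh ≈ -3.42 m

Total head at OW-9: h = 798.36 − 16.95 = 781.41 m.
Pressure head at OW-15: ψ = P/(ρg) = 246.5×1000 / (1000 × 9.81) = 25.13 m.
Total head at OW-15: h = z + ψ = 759.70 + 25.13 = 784.83 m.
Head difference: h(OW-9) − h(OW-15) = 781.41 − 784.83 = -3.42 m.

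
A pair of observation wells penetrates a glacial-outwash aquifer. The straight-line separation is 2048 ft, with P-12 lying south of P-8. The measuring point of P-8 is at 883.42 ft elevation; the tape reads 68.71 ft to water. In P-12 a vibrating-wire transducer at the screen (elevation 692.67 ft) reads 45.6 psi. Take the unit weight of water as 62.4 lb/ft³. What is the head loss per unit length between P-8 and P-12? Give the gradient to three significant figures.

Total head at P-8: h = 883.42 − 68.71 = 814.71 ft.
Pressure head at P-12: ψ = 144·P/γ = 144 × 45.6 / 62.4 = 105.23 ft.
Total head at P-12: h = z + ψ = 692.67 + 105.23 = 797.90 ft.
Head difference: h(P-8) − h(P-12) = 814.71 − 797.90 = 16.81 ft.
Hydraulic gradient: i = |Δh| / L = 16.81 / 2048 = 0.00821.

i ≈ 0.00821 ft/ft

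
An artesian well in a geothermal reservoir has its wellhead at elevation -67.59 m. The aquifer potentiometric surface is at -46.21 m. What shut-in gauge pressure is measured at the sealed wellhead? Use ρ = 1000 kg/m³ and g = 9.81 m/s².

P ≈ 210 kPa

Head above the cap: Δh = -46.21 − (-67.59) = 21.38 m.
P = ρgΔh = 1000 × 9.81 × 21.38 = 209738 Pa ≈ 210 kPa.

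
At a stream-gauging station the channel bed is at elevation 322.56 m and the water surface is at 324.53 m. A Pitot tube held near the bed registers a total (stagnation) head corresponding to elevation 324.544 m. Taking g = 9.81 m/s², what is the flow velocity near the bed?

v ≈ 0.524 m/s

Near the bed, under hydrostatic conditions, the piezometric head (z + ψ) equals the free-surface elevation, 324.53 m.
Velocity head = total − piezometric = 324.544 − 324.53 = 0.014 m.
v = √(2g·h_v) = √(2 × 9.81 × 0.014) = 0.524 m/s.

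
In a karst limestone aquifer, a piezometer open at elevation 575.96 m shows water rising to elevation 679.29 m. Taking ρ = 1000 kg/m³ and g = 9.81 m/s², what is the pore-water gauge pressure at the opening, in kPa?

P ≈ 1010 kPa

Pressure head ψ = h − z = 679.29 − 575.96 = 103.33 m.
P = ρgψ = 1000 × 9.81 × 103.33 = 1013667 Pa ≈ 1010 kPa.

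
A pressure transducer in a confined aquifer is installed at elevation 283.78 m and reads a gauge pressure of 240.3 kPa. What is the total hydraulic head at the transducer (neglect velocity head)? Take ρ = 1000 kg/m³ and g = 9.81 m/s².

ψ = P/(ρg) = 240.3×1000 / (1000 × 9.81) = 24.50 m.
h = z + ψ = 283.78 + 24.50 = 308.28 m.

h ≈ 308.28 m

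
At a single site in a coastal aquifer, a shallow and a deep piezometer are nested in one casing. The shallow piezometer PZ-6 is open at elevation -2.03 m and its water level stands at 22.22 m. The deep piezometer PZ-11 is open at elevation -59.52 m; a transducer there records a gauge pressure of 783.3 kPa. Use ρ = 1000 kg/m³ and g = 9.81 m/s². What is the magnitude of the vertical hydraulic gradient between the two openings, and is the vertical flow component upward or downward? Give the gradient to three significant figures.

Total head at PZ-6: h = 22.22 m (water level in the standpipe).
Pressure head at PZ-11: ψ = P/(ρg) = 783.3×1000 / (1000 × 9.81) = 79.85 m.
Total head at PZ-11: h = z + ψ = -59.52 + 79.85 = 20.33 m.
Δh = h(PZ-6) − h(PZ-11) = 22.22 − 20.33 = 1.89 m.
Vertical separation Δz = -2.03 − (-59.52) = 57.49 m.
|i_v| = |Δh| / Δz = 1.89 / 57.49 = 0.0329.
Head is higher in the shallow piezometer, so vertical flow is downward (recharge condition).

|i_v| ≈ 0.0329; vertical flow is downward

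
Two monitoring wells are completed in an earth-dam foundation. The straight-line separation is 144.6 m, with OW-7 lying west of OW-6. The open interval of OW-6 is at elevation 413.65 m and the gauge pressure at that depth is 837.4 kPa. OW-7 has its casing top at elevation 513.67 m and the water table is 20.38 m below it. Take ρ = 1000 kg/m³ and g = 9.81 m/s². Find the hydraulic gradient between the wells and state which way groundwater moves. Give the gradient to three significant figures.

Pressure head at OW-6: ψ = P/(ρg) = 837.4×1000 / (1000 × 9.81) = 85.36 m.
Total head at OW-6: h = z + ψ = 413.65 + 85.36 = 499.01 m.
Total head at OW-7: h = 513.67 − 20.38 = 493.29 m.
Head difference: h(OW-6) − h(OW-7) = 499.01 − 493.29 = 5.72 m.
Hydraulic gradient: i = |Δh| / L = 5.72 / 144.6 = 0.0396.
Flow is from higher to lower head: from OW-6 toward OW-7, i.e. toward the west.

i ≈ 0.0396; groundwater flows toward the west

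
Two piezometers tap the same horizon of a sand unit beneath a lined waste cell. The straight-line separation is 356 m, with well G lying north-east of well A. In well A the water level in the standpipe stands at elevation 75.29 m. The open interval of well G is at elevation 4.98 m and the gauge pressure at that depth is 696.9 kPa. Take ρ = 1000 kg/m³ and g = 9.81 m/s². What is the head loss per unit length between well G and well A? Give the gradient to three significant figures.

i ≈ 0.00205 m/m

Total head at well A: h = 75.29 m (water level in the piezometer is the total head).
Pressure head at well G: ψ = P/(ρg) = 696.9×1000 / (1000 × 9.81) = 71.04 m.
Total head at well G: h = z + ψ = 4.98 + 71.04 = 76.02 m.
Head difference: h(well A) − h(well G) = 75.29 − 76.02 = -0.73 m.
Hydraulic gradient: i = |Δh| / L = 0.73 / 356 = 0.00205.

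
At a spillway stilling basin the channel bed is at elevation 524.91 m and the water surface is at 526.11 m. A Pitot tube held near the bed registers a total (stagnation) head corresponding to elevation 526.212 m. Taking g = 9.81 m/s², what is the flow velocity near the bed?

Near the bed, under hydrostatic conditions, the piezometric head (z + ψ) equals the free-surface elevation, 526.11 m.
Velocity head = total − piezometric = 526.212 − 526.11 = 0.102 m.
v = √(2g·h_v) = √(2 × 9.81 × 0.102) = 1.41 m/s.

v ≈ 1.41 m/s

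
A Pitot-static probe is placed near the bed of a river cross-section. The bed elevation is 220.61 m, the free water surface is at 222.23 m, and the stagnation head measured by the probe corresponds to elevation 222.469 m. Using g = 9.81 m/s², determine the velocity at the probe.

v ≈ 2.17 m/s

Near the bed, under hydrostatic conditions, the piezometric head (z + ψ) equals the free-surface elevation, 222.23 m.
Velocity head = total − piezometric = 222.469 − 222.23 = 0.239 m.
v = √(2g·h_v) = √(2 × 9.81 × 0.239) = 2.17 m/s.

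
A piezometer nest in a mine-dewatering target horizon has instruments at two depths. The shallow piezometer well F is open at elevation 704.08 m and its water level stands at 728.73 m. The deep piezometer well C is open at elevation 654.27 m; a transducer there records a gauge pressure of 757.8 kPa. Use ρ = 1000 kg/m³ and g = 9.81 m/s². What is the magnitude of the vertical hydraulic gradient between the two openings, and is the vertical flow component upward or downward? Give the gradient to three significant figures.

|i_v| ≈ 0.0560; vertical flow is upward

Total head at well F: h = 728.73 m (water level in the standpipe).
Pressure head at well C: ψ = P/(ρg) = 757.8×1000 / (1000 × 9.81) = 77.25 m.
Total head at well C: h = z + ψ = 654.27 + 77.25 = 731.52 m.
Δh = h(well F) − h(well C) = 728.73 − 731.52 = -2.79 m.
Vertical separation Δz = 704.08 − 654.27 = 49.81 m.
|i_v| = |Δh| / Δz = 2.79 / 49.81 = 0.0560.
Head is higher in the deep piezometer, so vertical flow is upward (discharge condition).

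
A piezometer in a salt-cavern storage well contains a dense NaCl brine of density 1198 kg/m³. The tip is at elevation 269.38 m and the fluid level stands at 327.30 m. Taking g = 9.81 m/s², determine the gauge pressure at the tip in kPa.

P ≈ 681 kPa

Pressure head ψ = h − z = 327.30 − 269.38 = 57.92 m.
P = ρgψ = 1198 × 9.81 × 57.92 = 680698 Pa ≈ 681 kPa.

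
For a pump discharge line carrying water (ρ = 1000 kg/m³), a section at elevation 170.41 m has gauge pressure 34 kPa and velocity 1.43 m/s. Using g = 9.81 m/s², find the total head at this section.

Pressure head ψ = P/(ρg) = 34×1000 / (1000 × 9.81) = 3.47 m.
Velocity head = v²/(2g) = 1.43² / (2 × 9.81) = 0.104 m.
h = z + ψ + v²/(2g) = 170.41 + 3.47 + 0.104 = 173.98 m.

h ≈ 173.98 m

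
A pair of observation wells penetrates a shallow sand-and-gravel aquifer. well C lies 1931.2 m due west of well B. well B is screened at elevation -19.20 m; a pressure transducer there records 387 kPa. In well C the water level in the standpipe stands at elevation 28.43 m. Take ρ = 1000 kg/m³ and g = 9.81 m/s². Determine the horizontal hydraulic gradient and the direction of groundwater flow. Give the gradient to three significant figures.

i ≈ 0.00424; groundwater flows toward the east

Pressure head at well B: ψ = P/(ρg) = 387×1000 / (1000 × 9.81) = 39.45 m.
Total head at well B: h = z + ψ = -19.20 + 39.45 = 20.25 m.
Total head at well C: h = 28.43 m (water level in the piezometer is the total head).
Head difference: h(well B) − h(well C) = 20.25 − 28.43 = -8.18 m.
Hydraulic gradient: i = |Δh| / L = 8.18 / 1931.2 = 0.00424.
Flow is from higher to lower head: from well C toward well B, i.e. toward the east.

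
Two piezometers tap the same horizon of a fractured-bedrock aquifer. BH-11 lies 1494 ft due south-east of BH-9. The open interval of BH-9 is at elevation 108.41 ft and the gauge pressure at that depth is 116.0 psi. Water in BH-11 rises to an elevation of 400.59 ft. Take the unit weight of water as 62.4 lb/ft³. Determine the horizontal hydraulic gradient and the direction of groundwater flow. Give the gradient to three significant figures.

Pressure head at BH-9: ψ = 144·P/γ = 144 × 116.0 / 62.4 = 267.69 ft.
Total head at BH-9: h = z + ψ = 108.41 + 267.69 = 376.10 ft.
Total head at BH-11: h = 400.59 ft (water level in the piezometer is the total head).
Head difference: h(BH-9) − h(BH-11) = 376.10 − 400.59 = -24.49 ft.
Hydraulic gradient: i = |Δh| / L = 24.49 / 1494 = 0.0164.
Flow is from higher to lower head: from BH-11 toward BH-9, i.e. toward the north-west.

i ≈ 0.0164; groundwater flows toward the north-west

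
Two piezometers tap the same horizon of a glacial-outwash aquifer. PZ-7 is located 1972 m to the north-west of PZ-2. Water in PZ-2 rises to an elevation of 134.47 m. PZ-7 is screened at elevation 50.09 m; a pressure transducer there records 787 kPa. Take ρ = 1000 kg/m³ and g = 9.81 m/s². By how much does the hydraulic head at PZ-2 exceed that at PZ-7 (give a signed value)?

Δh ≈ 4.16 m

Total head at PZ-2: h = 134.47 m (water level in the piezometer is the total head).
Pressure head at PZ-7: ψ = P/(ρg) = 787×1000 / (1000 × 9.81) = 80.22 m.
Total head at PZ-7: h = z + ψ = 50.09 + 80.22 = 130.31 m.
Head difference: h(PZ-2) − h(PZ-7) = 134.47 − 130.31 = 4.16 m.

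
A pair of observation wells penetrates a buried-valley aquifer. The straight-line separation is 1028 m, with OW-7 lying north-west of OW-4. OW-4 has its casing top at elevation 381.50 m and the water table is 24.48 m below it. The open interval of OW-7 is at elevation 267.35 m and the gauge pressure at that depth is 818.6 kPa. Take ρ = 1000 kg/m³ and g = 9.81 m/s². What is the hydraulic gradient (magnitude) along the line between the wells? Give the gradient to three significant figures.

Total head at OW-4: h = 381.50 − 24.48 = 357.02 m.
Pressure head at OW-7: ψ = P/(ρg) = 818.6×1000 / (1000 × 9.81) = 83.45 m.
Total head at OW-7: h = z + ψ = 267.35 + 83.45 = 350.80 m.
Head difference: h(OW-4) − h(OW-7) = 357.02 − 350.80 = 6.22 m.
Hydraulic gradient: i = |Δh| / L = 6.22 / 1028 = 0.00605.

i ≈ 0.00605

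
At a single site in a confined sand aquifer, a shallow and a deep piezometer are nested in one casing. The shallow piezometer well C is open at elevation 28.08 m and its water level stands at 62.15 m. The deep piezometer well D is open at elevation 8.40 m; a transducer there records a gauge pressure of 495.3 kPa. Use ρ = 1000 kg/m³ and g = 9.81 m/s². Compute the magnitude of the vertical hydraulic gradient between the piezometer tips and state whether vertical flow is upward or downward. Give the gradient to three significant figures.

|i_v| ≈ 0.166; vertical flow is downward

Total head at well C: h = 62.15 m (water level in the standpipe).
Pressure head at well D: ψ = P/(ρg) = 495.3×1000 / (1000 × 9.81) = 50.49 m.
Total head at well D: h = z + ψ = 8.40 + 50.49 = 58.89 m.
Δh = h(well C) − h(well D) = 62.15 − 58.89 = 3.26 m.
Vertical separation Δz = 28.08 − 8.40 = 19.68 m.
|i_v| = |Δh| / Δz = 3.26 / 19.68 = 0.166.
Head is higher in the shallow piezometer, so vertical flow is downward (recharge condition).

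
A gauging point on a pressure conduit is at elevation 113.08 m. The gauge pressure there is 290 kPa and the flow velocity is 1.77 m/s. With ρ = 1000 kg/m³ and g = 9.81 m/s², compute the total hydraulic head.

h ≈ 142.80 m

Pressure head ψ = P/(ρg) = 290×1000 / (1000 × 9.81) = 29.56 m.
Velocity head = v²/(2g) = 1.77² / (2 × 9.81) = 0.160 m.
h = z + ψ + v²/(2g) = 113.08 + 29.56 + 0.160 = 142.80 m.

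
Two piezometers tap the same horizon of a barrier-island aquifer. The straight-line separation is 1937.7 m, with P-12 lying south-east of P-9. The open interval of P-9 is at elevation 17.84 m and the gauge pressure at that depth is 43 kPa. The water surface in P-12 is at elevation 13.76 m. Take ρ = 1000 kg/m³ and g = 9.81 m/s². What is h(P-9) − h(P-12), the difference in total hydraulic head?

Δh ≈ 8.46 m

Pressure head at P-9: ψ = P/(ρg) = 43×1000 / (1000 × 9.81) = 4.38 m.
Total head at P-9: h = z + ψ = 17.84 + 4.38 = 22.22 m.
Total head at P-12: h = 13.76 m (water level in the piezometer is the total head).
Head difference: h(P-9) − h(P-12) = 22.22 − 13.76 = 8.46 m.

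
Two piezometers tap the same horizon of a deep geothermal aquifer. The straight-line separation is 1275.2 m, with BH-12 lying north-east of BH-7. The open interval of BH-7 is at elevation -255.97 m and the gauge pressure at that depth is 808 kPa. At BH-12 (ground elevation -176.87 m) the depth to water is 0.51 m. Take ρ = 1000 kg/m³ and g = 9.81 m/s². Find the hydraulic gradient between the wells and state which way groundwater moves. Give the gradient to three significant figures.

Pressure head at BH-7: ψ = P/(ρg) = 808×1000 / (1000 × 9.81) = 82.36 m.
Total head at BH-7: h = z + ψ = -255.97 + 82.36 = -173.61 m.
Total head at BH-12: h = -176.87 − 0.51 = -177.38 m.
Head difference: h(BH-7) − h(BH-12) = -173.61 − (-177.38) = 3.77 m.
Hydraulic gradient: i = |Δh| / L = 3.77 / 1275.2 = 0.00296.
Flow is from higher to lower head: from BH-7 toward BH-12, i.e. toward the north-east.

i ≈ 0.00296; groundwater flows toward the north-east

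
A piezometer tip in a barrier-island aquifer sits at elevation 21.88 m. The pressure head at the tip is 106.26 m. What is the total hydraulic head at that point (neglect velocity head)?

h ≈ 128.14 m

h = z + ψ = 21.88 + 106.26 = 128.14 m.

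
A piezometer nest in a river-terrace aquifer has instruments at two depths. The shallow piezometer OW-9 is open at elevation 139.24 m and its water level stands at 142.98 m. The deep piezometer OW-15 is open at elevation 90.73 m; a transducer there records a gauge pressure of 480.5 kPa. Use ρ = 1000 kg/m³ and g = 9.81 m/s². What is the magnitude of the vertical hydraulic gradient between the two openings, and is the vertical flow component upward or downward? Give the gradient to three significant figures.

Total head at OW-9: h = 142.98 m (water level in the standpipe).
Pressure head at OW-15: ψ = P/(ρg) = 480.5×1000 / (1000 × 9.81) = 48.98 m.
Total head at OW-15: h = z + ψ = 90.73 + 48.98 = 139.71 m.
Δh = h(OW-9) − h(OW-15) = 142.98 − 139.71 = 3.27 m.
Vertical separation Δz = 139.24 − 90.73 = 48.51 m.
|i_v| = |Δh| / Δz = 3.27 / 48.51 = 0.0674.
Head is higher in the shallow piezometer, so vertical flow is downward (recharge condition).

|i_v| ≈ 0.0674; vertical flow is downward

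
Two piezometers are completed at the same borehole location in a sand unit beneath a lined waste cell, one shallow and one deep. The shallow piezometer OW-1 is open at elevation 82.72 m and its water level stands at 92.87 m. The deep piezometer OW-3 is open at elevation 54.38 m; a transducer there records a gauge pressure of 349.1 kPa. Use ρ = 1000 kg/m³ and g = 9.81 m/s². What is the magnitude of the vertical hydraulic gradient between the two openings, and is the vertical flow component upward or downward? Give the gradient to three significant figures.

Total head at OW-1: h = 92.87 m (water level in the standpipe).
Pressure head at OW-3: ψ = P/(ρg) = 349.1×1000 / (1000 × 9.81) = 35.59 m.
Total head at OW-3: h = z + ψ = 54.38 + 35.59 = 89.97 m.
Δh = h(OW-1) − h(OW-3) = 92.87 − 89.97 = 2.90 m.
Vertical separation Δz = 82.72 − 54.38 = 28.34 m.
|i_v| = |Δh| / Δz = 2.90 / 28.34 = 0.102.
Head is higher in the shallow piezometer, so vertical flow is downward (recharge condition).

|i_v| ≈ 0.102; vertical flow is downward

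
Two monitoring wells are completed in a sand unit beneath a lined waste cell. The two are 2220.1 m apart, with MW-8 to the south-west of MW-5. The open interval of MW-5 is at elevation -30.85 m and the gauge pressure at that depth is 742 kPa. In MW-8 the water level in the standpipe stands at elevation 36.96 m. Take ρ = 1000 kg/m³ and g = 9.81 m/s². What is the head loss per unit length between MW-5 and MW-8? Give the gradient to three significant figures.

Pressure head at MW-5: ψ = P/(ρg) = 742×1000 / (1000 × 9.81) = 75.64 m.
Total head at MW-5: h = z + ψ = -30.85 + 75.64 = 44.79 m.
Total head at MW-8: h = 36.96 m (water level in the piezometer is the total head).
Head difference: h(MW-5) − h(MW-8) = 44.79 − 36.96 = 7.83 m.
Hydraulic gradient: i = |Δh| / L = 7.83 / 2220.1 = 0.00353.

i ≈ 0.00353 m/m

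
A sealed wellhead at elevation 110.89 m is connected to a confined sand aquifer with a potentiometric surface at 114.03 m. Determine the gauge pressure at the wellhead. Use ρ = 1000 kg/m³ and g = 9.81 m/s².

P ≈ 30.8 kPa

Head above the cap: Δh = 114.03 − 110.89 = 3.14 m.
P = ρgΔh = 1000 × 9.81 × 3.14 = 30803 Pa ≈ 30.8 kPa.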